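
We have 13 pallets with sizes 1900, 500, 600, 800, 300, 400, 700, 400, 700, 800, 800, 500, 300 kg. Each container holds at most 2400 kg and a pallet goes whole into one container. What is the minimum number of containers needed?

4

Total = 1900 + 800 + 800 + 800 + 700 + 700 + 600 + 500 + 500 + 400 + 400 + 300 + 300 = 8700 kg.
Lower bound: ⌈8700/2400⌉ = 4 containers.
A packing using 4 containers:
  container 1: 1900 + 500 = 2400
  container 2: 800 + 800 + 800 = 2400
  container 3: 700 + 700 + 600 + 400 = 2400
  container 4: 500 + 400 + 300 + 300 = 1500
This matches the lower bound, so 4 is optimal.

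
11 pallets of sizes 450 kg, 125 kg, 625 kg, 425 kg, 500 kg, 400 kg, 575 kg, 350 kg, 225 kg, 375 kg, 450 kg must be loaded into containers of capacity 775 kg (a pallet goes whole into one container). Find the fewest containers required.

Total = 625 + 575 + 500 + 450 + 450 + 425 + 400 + 375 + 350 + 225 + 125 = 4500 kg.
Lower bound: ⌈4500/775⌉ = 6 containers.
Also, 7 pallets each exceed 775/2 kg, and no two of those can share a container, so at least 7 containers are needed.
A packing using 7 containers:
  container 1: 625 + 125 = 750
  container 2: 575 = 575
  container 3: 500 + 225 = 725
  container 4: 450 = 450
  container 5: 450 = 450
  container 6: 425 + 350 = 775
  container 7: 400 + 375 = 775
This matches the lower bound, so 7 is optimal.

7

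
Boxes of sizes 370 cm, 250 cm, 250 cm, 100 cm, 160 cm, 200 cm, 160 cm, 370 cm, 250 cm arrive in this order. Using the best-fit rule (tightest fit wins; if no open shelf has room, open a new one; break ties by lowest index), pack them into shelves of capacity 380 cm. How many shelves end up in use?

7

  370 → shelf 1 (new)  [load 370/380]
  250 → shelf 2 (new)  [load 250/380]
  250 → shelf 3 (new)  [load 250/380]
  100 → shelf 2  [load 350/380]
  160 → shelf 4 (new)  [load 160/380]
  200 → shelf 4  [load 360/380]
  160 → shelf 5 (new)  [load 160/380]
  370 → shelf 6 (new)  [load 370/380]
  250 → shelf 7 (new)  [load 250/380]
7 shelves opened.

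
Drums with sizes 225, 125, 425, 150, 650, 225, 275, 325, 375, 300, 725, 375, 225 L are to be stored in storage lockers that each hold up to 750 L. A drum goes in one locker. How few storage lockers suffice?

Total = 725 + 650 + 425 + 375 + 375 + 325 + 300 + 275 + 225 + 225 + 225 + 150 + 125 = 4400 L.
Lower bound: ⌈4400/750⌉ = 6 storage lockers.
A packing using 7 storage lockers:
  locker 1: 725 = 725
  locker 2: 650 = 650
  locker 3: 425 + 325 = 750
  locker 4: 375 + 375 = 750
  locker 5: 300 + 275 + 150 = 725
  locker 6: 225 + 225 + 225 = 675
  locker 7: 125 = 125
No arrangement into 6 storage lockers stays within capacity, so 7 is optimal.

7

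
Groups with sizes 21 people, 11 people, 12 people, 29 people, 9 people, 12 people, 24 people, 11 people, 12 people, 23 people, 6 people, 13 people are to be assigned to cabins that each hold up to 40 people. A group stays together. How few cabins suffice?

5

Total = 29 + 24 + 23 + 21 + 13 + 12 + 12 + 12 + 11 + 11 + 9 + 6 = 183 people.
Lower bound: ⌈183/40⌉ = 5 cabins.
A packing using 5 cabins:
  cabin 1: 29 + 11 = 40
  cabin 2: 24 + 13 = 37
  cabin 3: 23 + 12 = 35
  cabin 4: 21 + 12 + 6 = 39
  cabin 5: 12 + 11 + 9 = 32
This matches the lower bound, so 5 is optimal.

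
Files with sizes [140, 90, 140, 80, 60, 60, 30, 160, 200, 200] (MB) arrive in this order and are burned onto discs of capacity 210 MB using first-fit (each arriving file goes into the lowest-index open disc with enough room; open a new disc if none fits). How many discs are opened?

  140 → disc 1 (new)  [load 140/210]
  90 → disc 2 (new)  [load 90/210]
  140 → disc 3 (new)  [load 140/210]
  80 → disc 2  [load 170/210]
  60 → disc 1  [load 200/210]
  60 → disc 3  [load 200/210]
  30 → disc 2  [load 200/210]
  160 → disc 4 (new)  [load 160/210]
  200 → disc 5 (new)  [load 200/210]
  200 → disc 6 (new)  [load 200/210]
6 discs opened.

6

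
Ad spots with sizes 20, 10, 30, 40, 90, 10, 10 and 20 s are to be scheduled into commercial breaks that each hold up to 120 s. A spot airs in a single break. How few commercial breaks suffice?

2

Total = 90 + 40 + 30 + 20 + 20 + 10 + 10 + 10 = 230 s.
Lower bound: ⌈230/120⌉ = 2 commercial breaks.
A packing using 2 commercial breaks:
  break 1: 90 + 30 = 120
  break 2: 40 + 20 + 20 + 10 + 10 + 10 = 110
This matches the lower bound, so 2 is optimal.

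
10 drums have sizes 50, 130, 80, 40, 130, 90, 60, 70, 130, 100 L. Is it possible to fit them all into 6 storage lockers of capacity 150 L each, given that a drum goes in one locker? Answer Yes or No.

No

Total = 880 L; ⌈880/150⌉ = 6.
The bound of 6 does not rule out 6, but exhaustive search shows no assignment into 6 storage lockers of capacity 150 L exists — the minimum is 7.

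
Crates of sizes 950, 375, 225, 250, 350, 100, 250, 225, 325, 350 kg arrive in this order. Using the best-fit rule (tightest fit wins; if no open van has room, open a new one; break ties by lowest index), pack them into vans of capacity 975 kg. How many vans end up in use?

4

  950 → van 1 (new)  [load 950/975]
  375 → van 2 (new)  [load 375/975]
  225 → van 2  [load 600/975]
  250 → van 2  [load 850/975]
  350 → van 3 (new)  [load 350/975]
  100 → van 2  [load 950/975]
  250 → van 3  [load 600/975]
  225 → van 3  [load 825/975]
  325 → van 4 (new)  [load 325/975]
  350 → van 4  [load 675/975]
4 vans opened.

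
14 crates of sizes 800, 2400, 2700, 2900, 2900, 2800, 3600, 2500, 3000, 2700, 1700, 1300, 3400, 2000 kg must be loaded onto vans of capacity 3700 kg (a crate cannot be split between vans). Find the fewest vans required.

Total = 3600 + 3400 + 3000 + 2900 + 2900 + 2800 + 2700 + 2700 + 2500 + 2400 + 2000 + 1700 + 1300 + 800 = 34700 kg.
Lower bound: ⌈34700/3700⌉ = 10 vans.
Also, 11 crates each exceed 1850 kg, and no two of those can share a van, so at least 11 vans are needed.
A packing using 11 vans:
  van 1: 3600 = 3600
  van 2: 3400 = 3400
  van 3: 3000 = 3000
  van 4: 2900 + 800 = 3700
  van 5: 2900 = 2900
  van 6: 2800 = 2800
  van 7: 2700 = 2700
  van 8: 2700 = 2700
  van 9: 2500 = 2500
  van 10: 2400 + 1300 = 3700
  van 11: 2000 + 1700 = 3700
This matches the lower bound, so 11 is optimal.

11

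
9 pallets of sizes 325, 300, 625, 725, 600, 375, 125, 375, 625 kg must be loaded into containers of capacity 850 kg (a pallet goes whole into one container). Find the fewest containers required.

Total = 725 + 625 + 625 + 600 + 375 + 375 + 325 + 300 + 125 = 4075 kg.
Lower bound: ⌈4075/850⌉ = 5 containers.
A packing using 6 containers:
  container 1: 725 + 125 = 850
  container 2: 625 = 625
  container 3: 625 = 625
  container 4: 600 = 600
  container 5: 375 + 375 = 750
  container 6: 325 + 300 = 625
No arrangement into 5 containers stays within capacity, so 6 is optimal.

6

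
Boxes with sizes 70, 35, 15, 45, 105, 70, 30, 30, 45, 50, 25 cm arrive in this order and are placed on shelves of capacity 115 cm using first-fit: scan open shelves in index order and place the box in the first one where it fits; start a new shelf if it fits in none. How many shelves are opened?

  70 → shelf 1 (new)  [load 70/115]
  35 → shelf 1  [load 105/115]
  15 → shelf 2 (new)  [load 15/115]
  45 → shelf 2  [load 60/115]
  105 → shelf 3 (new)  [load 105/115]
  70 → shelf 4 (new)  [load 70/115]
  30 → shelf 2  [load 90/115]
  30 → shelf 4  [load 100/115]
  45 → shelf 5 (new)  [load 45/115]
  50 → shelf 5  [load 95/115]
  25 → shelf 2  [load 115/115]
5 shelves opened.

5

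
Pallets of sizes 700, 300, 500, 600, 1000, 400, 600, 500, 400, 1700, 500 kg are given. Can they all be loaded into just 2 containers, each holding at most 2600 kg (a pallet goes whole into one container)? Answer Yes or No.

No

Total = 7200 kg; ⌈7200/2600⌉ = 3.
At least 3 containers are required, but only 2 are allowed.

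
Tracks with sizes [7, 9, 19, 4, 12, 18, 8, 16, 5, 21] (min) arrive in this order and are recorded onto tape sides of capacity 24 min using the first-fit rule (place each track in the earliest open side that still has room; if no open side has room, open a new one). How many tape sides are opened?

  7 → side 1 (new)  [load 7/24]
  9 → side 1  [load 16/24]
  19 → side 2 (new)  [load 19/24]
  4 → side 1  [load 20/24]
  12 → side 3 (new)  [load 12/24]
  18 → side 4 (new)  [load 18/24]
  8 → side 3  [load 20/24]
  16 → side 5 (new)  [load 16/24]
  5 → side 2  [load 24/24]
  21 → side 6 (new)  [load 21/24]
6 tape sides opened.

6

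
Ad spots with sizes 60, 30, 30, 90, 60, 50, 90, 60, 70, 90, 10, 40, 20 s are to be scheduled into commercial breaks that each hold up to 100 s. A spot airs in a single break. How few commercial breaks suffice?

8

Total = 90 + 90 + 90 + 70 + 60 + 60 + 60 + 50 + 40 + 30 + 30 + 20 + 10 = 700 s.
Lower bound: ⌈700/100⌉ = 7 commercial breaks.
A packing using 8 commercial breaks:
  break 1: 90 + 10 = 100
  break 2: 90 = 90
  break 3: 90 = 90
  break 4: 70 + 30 = 100
  break 5: 60 + 40 = 100
  break 6: 60 + 30 = 90
  break 7: 60 + 20 = 80
  break 8: 50 = 50
No arrangement into 7 commercial breaks stays within capacity, so 8 is optimal.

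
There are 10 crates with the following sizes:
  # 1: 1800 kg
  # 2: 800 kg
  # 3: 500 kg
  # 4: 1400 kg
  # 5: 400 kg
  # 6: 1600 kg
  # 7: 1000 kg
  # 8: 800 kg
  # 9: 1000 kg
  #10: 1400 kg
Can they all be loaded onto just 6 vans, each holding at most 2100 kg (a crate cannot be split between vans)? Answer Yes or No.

A valid assignment using 6 vans:
  van 1: 1800 = 1800
  van 2: 1600 + 500 = 2100
  van 3: 1400 + 400 = 1800
  van 4: 1400 = 1400
  van 5: 1000 + 1000 = 2000
  van 6: 800 + 800 = 1600
Every load is within 2100 kg, so 6 vans suffice.

Yes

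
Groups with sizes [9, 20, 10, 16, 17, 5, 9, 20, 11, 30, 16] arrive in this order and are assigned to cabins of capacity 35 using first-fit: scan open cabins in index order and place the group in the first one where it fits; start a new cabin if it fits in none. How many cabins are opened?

6

  9 → cabin 1 (new)  [load 9/35]
  20 → cabin 1  [load 29/35]
  10 → cabin 2 (new)  [load 10/35]
  16 → cabin 2  [load 26/35]
  17 → cabin 3 (new)  [load 17/35]
  5 → cabin 1  [load 34/35]
  9 → cabin 2  [load 35/35]
  20 → cabin 4 (new)  [load 20/35]
  11 → cabin 3  [load 28/35]
  30 → cabin 5 (new)  [load 30/35]
  16 → cabin 6 (new)  [load 16/35]
6 cabins opened.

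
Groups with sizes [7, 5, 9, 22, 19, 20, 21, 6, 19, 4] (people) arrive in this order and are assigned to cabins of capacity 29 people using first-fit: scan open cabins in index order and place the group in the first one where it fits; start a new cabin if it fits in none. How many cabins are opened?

6

  7 → cabin 1 (new)  [load 7/29]
  5 → cabin 1  [load 12/29]
  9 → cabin 1  [load 21/29]
  22 → cabin 2 (new)  [load 22/29]
  19 → cabin 3 (new)  [load 19/29]
  20 → cabin 4 (new)  [load 20/29]
  21 → cabin 5 (new)  [load 21/29]
  6 → cabin 1  [load 27/29]
  19 → cabin 6 (new)  [load 19/29]
  4 → cabin 2  [load 26/29]
6 cabins opened.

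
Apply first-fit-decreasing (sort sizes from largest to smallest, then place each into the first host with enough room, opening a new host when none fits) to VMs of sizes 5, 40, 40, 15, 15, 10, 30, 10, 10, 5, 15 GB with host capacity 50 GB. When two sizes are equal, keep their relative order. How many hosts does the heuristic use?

4

Sorted descending: 40, 40, 30, 15, 15, 15, 10, 10, 10, 5, 5.
  40 → host 1 (new)  [load 40/50]
  40 → host 2 (new)  [load 40/50]
  30 → host 3 (new)  [load 30/50]
  15 → host 3  [load 45/50]
  15 → host 4 (new)  [load 15/50]
  15 → host 4  [load 30/50]
  10 → host 1  [load 50/50]
  10 → host 2  [load 50/50]
  10 → host 4  [load 40/50]
  5 → host 3  [load 50/50]
  5 → host 4  [load 45/50]
4 hosts opened.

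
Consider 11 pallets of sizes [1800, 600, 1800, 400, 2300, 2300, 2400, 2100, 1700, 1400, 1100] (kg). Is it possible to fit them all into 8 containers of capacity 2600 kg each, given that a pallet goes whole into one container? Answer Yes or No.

Yes

A valid assignment using 8 containers:
  container 1: 2400 = 2400
  container 2: 2300 = 2300
  container 3: 2300 = 2300
  container 4: 2100 + 400 = 2500
  container 5: 1800 + 600 = 2400
  container 6: 1800 = 1800
  container 7: 1700 = 1700
  container 8: 1400 + 1100 = 2500
Every load is within 2600 kg, so 8 containers suffice.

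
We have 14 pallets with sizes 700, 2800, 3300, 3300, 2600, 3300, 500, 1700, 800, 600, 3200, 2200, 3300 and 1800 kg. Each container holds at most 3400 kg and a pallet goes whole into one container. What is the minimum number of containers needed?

Total = 3300 + 3300 + 3300 + 3300 + 3200 + 2800 + 2600 + 2200 + 1800 + 1700 + 800 + 700 + 600 + 500 = 30100 kg.
Lower bound: ⌈30100/3400⌉ = 9 containers.
A packing using 10 containers:
  container 1: 3300 = 3300
  container 2: 3300 = 3300
  container 3: 3300 = 3300
  container 4: 3300 = 3300
  container 5: 3200 = 3200
  container 6: 2800 + 600 = 3400
  container 7: 2600 + 800 = 3400
  container 8: 2200 + 700 + 500 = 3400
  container 9: 1800 = 1800
  container 10: 1700 = 1700
No arrangement into 9 containers stays within capacity, so 10 is optimal.

10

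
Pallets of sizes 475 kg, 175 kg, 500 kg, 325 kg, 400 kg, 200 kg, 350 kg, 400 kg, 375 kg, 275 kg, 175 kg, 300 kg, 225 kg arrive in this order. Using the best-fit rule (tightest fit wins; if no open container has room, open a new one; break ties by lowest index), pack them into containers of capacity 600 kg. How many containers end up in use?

  475 → container 1 (new)  [load 475/600]
  175 → container 2 (new)  [load 175/600]
  500 → container 3 (new)  [load 500/600]
  325 → container 2  [load 500/600]
  400 → container 4 (new)  [load 400/600]
  200 → container 4  [load 600/600]
  350 → container 5 (new)  [load 350/600]
  400 → container 6 (new)  [load 400/600]
  375 → container 7 (new)  [load 375/600]
  275 → container 8 (new)  [load 275/600]
  175 → container 6  [load 575/600]
  300 → container 8  [load 575/600]
  225 → container 7  [load 600/600]
8 containers opened.

8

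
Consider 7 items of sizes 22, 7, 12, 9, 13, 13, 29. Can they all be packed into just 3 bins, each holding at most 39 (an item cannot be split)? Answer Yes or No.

Yes

A valid assignment using 3 bins:
  bin 1: 29 + 9 = 38
  bin 2: 22 + 13 = 35
  bin 3: 13 + 12 + 7 = 32
Every load is within 39, so 3 bins suffice.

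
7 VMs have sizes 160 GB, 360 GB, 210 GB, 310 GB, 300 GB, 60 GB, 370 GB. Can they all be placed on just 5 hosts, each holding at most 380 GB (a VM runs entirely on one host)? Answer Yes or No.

Yes

A valid assignment using 5 hosts:
  host 1: 370 = 370
  host 2: 360 = 360
  host 3: 310 + 60 = 370
  host 4: 300 = 300
  host 5: 210 + 160 = 370
Every load is within 380 GB, so 5 hosts suffice.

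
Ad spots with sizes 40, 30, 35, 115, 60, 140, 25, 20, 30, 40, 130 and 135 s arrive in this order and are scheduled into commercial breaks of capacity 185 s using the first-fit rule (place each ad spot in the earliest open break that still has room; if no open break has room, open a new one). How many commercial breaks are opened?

5

  40 → break 1 (new)  [load 40/185]
  30 → break 1  [load 70/185]
  35 → break 1  [load 105/185]
  115 → break 2 (new)  [load 115/185]
  60 → break 1  [load 165/185]
  140 → break 3 (new)  [load 140/185]
  25 → break 2  [load 140/185]
  20 → break 1  [load 185/185]
  30 → break 2  [load 170/185]
  40 → break 3  [load 180/185]
  130 → break 4 (new)  [load 130/185]
  135 → break 5 (new)  [load 135/185]
5 commercial breaks opened.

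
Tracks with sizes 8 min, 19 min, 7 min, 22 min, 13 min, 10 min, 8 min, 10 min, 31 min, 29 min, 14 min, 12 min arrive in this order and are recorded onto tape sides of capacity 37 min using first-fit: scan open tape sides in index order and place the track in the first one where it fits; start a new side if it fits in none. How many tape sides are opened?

  8 → side 1 (new)  [load 8/37]
  19 → side 1  [load 27/37]
  7 → side 1  [load 34/37]
  22 → side 2 (new)  [load 22/37]
  13 → side 2  [load 35/37]
  10 → side 3 (new)  [load 10/37]
  8 → side 3  [load 18/37]
  10 → side 3  [load 28/37]
  31 → side 4 (new)  [load 31/37]
  29 → side 5 (new)  [load 29/37]
  14 → side 6 (new)  [load 14/37]
  12 → side 6  [load 26/37]
6 tape sides opened.

6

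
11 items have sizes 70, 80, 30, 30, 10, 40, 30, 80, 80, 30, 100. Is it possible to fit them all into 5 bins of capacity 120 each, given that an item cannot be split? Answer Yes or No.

No

Total = 580; ⌈580/120⌉ = 5.
The bound of 5 does not rule out 5, but exhaustive search shows no assignment into 5 bins of capacity 120 exists — the minimum is 6.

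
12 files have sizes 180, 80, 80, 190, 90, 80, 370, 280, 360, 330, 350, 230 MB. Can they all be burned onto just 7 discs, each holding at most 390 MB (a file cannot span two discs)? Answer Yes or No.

Total = 2620 MB; ⌈2620/390⌉ = 7.
The bound of 7 does not rule out 7, but exhaustive search shows no assignment into 7 discs of capacity 390 MB exists — the minimum is 8.

No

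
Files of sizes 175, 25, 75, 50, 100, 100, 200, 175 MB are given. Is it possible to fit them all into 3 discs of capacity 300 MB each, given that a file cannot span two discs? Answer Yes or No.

A valid assignment using 3 discs:
  disc 1: 200 + 100 = 300
  disc 2: 175 + 100 + 25 = 300
  disc 3: 175 + 75 + 50 = 300
Every load is within 300 MB, so 3 discs suffice.

Yes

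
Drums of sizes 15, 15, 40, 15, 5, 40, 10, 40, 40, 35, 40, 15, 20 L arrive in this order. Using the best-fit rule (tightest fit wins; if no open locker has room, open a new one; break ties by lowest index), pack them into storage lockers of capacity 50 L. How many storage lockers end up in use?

  15 → locker 1 (new)  [load 15/50]
  15 → locker 1  [load 30/50]
  40 → locker 2 (new)  [load 40/50]
  15 → locker 1  [load 45/50]
  5 → locker 1  [load 50/50]
  40 → locker 3 (new)  [load 40/50]
  10 → locker 2  [load 50/50]
  40 → locker 4 (new)  [load 40/50]
  40 → locker 5 (new)  [load 40/50]
  35 → locker 6 (new)  [load 35/50]
  40 → locker 7 (new)  [load 40/50]
  15 → locker 6  [load 50/50]
  20 → locker 8 (new)  [load 20/50]
8 storage lockers opened.

8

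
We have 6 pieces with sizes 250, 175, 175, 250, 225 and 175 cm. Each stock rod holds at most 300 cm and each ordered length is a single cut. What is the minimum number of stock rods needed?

6

Total = 250 + 250 + 225 + 175 + 175 + 175 = 1250 cm.
Lower bound: ⌈1250/300⌉ = 5 stock rods.
Also, 6 pieces each exceed 150 cm, and no two of those can share a stock rod, so at least 6 stock rods are needed.
A packing using 6 stock rods:
  stock rod 1: 250 = 250
  stock rod 2: 250 = 250
  stock rod 3: 225 = 225
  stock rod 4: 175 = 175
  stock rod 5: 175 = 175
  stock rod 6: 175 = 175
This matches the lower bound, so 6 is optimal.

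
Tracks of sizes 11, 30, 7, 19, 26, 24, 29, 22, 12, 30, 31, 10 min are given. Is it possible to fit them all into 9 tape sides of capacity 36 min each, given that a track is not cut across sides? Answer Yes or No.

A valid assignment using 8 tape sides:
  side 1: 31 = 31
  side 2: 30 = 30
  side 3: 30 = 30
  side 4: 29 + 7 = 36
  side 5: 26 + 10 = 36
  side 6: 24 + 12 = 36
  side 7: 22 + 11 = 33
  side 8: 19 = 19
That uses only 8 ≤ 9, so 9 tape sides are enough.

Yes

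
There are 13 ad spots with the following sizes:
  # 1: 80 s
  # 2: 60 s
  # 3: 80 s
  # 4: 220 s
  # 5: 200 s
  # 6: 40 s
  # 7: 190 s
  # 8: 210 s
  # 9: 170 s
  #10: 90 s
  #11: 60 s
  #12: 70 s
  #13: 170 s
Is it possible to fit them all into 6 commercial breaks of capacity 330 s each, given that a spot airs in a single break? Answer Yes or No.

Yes

A valid assignment using 6 commercial breaks:
  break 1: 220 + 90 = 310
  break 2: 210 + 80 + 40 = 330
  break 3: 200 + 80 = 280
  break 4: 190 + 70 + 60 = 320
  break 5: 170 + 60 = 230
  break 6: 170 = 170
Every load is within 330 s, so 6 commercial breaks suffice.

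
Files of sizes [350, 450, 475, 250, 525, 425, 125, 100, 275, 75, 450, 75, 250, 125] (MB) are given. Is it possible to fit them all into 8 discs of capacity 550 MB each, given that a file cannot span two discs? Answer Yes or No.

Yes

A valid assignment using 8 discs:
  disc 1: 525 = 525
  disc 2: 475 + 75 = 550
  disc 3: 450 + 100 = 550
  disc 4: 450 + 75 = 525
  disc 5: 425 + 125 = 550
  disc 6: 350 + 125 = 475
  disc 7: 275 + 250 = 525
  disc 8: 250 = 250
Every load is within 550 MB, so 8 discs suffice.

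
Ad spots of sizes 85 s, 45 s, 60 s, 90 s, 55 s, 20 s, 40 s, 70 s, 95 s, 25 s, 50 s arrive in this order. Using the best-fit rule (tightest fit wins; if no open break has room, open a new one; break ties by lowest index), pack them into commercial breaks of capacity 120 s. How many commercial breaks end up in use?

6

  85 → break 1 (new)  [load 85/120]
  45 → break 2 (new)  [load 45/120]
  60 → break 2  [load 105/120]
  90 → break 3 (new)  [load 90/120]
  55 → break 4 (new)  [load 55/120]
  20 → break 3  [load 110/120]
  40 → break 4  [load 95/120]
  70 → break 5 (new)  [load 70/120]
  95 → break 6 (new)  [load 95/120]
  25 → break 4  [load 120/120]
  50 → break 5  [load 120/120]
6 commercial breaks opened.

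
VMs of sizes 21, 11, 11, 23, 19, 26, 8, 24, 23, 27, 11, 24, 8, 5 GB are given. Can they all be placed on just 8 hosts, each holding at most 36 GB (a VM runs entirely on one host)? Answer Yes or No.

A valid assignment using 8 hosts:
  host 1: 27 + 8 = 35
  host 2: 26 + 8 = 34
  host 3: 24 + 11 = 35
  host 4: 24 + 11 = 35
  host 5: 23 + 11 = 34
  host 6: 23 + 5 = 28
  host 7: 21 = 21
  host 8: 19 = 19
Every load is within 36 GB, so 8 hosts suffice.

Yes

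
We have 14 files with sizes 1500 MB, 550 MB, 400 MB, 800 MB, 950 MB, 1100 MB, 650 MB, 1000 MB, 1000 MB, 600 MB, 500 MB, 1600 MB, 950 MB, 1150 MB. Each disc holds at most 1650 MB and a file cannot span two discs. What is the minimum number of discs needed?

Total = 1600 + 1500 + 1150 + 1100 + 1000 + 1000 + 950 + 950 + 800 + 650 + 600 + 550 + 500 + 400 = 12750 MB.
Lower bound: ⌈12750/1650⌉ = 8 discs.
A packing using 9 discs:
  disc 1: 1600 = 1600
  disc 2: 1500 = 1500
  disc 3: 1150 + 500 = 1650
  disc 4: 1100 + 550 = 1650
  disc 5: 1000 + 650 = 1650
  disc 6: 1000 + 600 = 1600
  disc 7: 950 + 400 = 1350
  disc 8: 950 = 950
  disc 9: 800 = 800
No arrangement into 8 discs stays within capacity, so 9 is optimal.

9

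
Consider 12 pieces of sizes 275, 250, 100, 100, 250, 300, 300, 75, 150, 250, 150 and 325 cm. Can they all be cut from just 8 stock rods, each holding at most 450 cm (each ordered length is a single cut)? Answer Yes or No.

Yes

A valid assignment using 7 stock rods:
  stock rod 1: 325 + 100 = 425
  stock rod 2: 300 + 150 = 450
  stock rod 3: 300 + 150 = 450
  stock rod 4: 275 + 100 + 75 = 450
  stock rod 5: 250 = 250
  stock rod 6: 250 = 250
  stock rod 7: 250 = 250
That uses only 7 ≤ 8, so 8 stock rods are enough.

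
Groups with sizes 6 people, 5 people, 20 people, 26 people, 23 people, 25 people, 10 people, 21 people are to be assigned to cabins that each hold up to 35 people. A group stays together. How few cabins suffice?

5

Total = 26 + 25 + 23 + 21 + 20 + 10 + 6 + 5 = 136 people.
Lower bound: ⌈136/35⌉ = 4 cabins.
Also, 5 groups each exceed 35/2 people, and no two of those can share a cabin, so at least 5 cabins are needed.
A packing using 5 cabins:
  cabin 1: 26 + 6 = 32
  cabin 2: 25 + 10 = 35
  cabin 3: 23 + 5 = 28
  cabin 4: 21 = 21
  cabin 5: 20 = 20
This matches the lower bound, so 5 is optimal.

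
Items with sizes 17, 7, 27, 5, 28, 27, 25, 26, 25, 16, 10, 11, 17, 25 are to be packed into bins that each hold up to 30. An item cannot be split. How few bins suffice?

10

Total = 28 + 27 + 27 + 26 + 25 + 25 + 25 + 17 + 17 + 16 + 11 + 10 + 7 + 5 = 266.
Lower bound: ⌈266/30⌉ = 9 bins.
Also, 10 items each exceed 15, and no two of those can share a bin, so at least 10 bins are needed.
A packing using 10 bins:
  bin 1: 28 = 28
  bin 2: 27 = 27
  bin 3: 27 = 27
  bin 4: 26 = 26
  bin 5: 25 + 5 = 30
  bin 6: 25 = 25
  bin 7: 25 = 25
  bin 8: 17 + 11 = 28
  bin 9: 17 + 10 = 27
  bin 10: 16 + 7 = 23
This matches the lower bound, so 10 is optimal.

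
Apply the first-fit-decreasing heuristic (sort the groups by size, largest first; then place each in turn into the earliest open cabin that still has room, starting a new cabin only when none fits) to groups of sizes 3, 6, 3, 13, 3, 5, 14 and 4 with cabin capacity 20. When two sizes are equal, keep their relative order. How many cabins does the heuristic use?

3

Sorted descending: 14, 13, 6, 5, 4, 3, 3, 3.
  14 → cabin 1 (new)  [load 14/20]
  13 → cabin 2 (new)  [load 13/20]
  6 → cabin 1  [load 20/20]
  5 → cabin 2  [load 18/20]
  4 → cabin 3 (new)  [load 4/20]
  3 → cabin 3  [load 7/20]
  3 → cabin 3  [load 10/20]
  3 → cabin 3  [load 13/20]
3 cabins opened.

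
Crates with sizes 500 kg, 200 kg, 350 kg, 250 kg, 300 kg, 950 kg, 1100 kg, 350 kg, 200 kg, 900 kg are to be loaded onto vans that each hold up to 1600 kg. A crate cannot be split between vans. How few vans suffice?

4

Total = 1100 + 950 + 900 + 500 + 350 + 350 + 300 + 250 + 200 + 200 = 5100 kg.
Lower bound: ⌈5100/1600⌉ = 4 vans.
A packing using 4 vans:
  van 1: 1100 + 500 = 1600
  van 2: 950 + 350 + 300 = 1600
  van 3: 900 + 350 + 250 = 1500
  van 4: 200 + 200 = 400
This matches the lower bound, so 4 is optimal.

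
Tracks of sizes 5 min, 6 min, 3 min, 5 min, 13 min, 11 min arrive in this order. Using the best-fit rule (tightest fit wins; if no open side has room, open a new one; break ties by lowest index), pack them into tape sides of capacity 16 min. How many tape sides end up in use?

  5 → side 1 (new)  [load 5/16]
  6 → side 1  [load 11/16]
  3 → side 1  [load 14/16]
  5 → side 2 (new)  [load 5/16]
  13 → side 3 (new)  [load 13/16]
  11 → side 2  [load 16/16]
3 tape sides opened.

3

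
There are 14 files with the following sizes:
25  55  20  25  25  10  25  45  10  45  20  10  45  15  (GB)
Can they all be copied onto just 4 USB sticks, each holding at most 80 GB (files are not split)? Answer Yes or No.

No

Total = 375 GB; ⌈375/80⌉ = 5.
At least 5 USB sticks are required, but only 4 are allowed.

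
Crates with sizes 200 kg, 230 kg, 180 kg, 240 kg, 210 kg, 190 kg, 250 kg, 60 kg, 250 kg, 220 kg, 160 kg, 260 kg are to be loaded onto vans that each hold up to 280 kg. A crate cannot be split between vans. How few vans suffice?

Total = 260 + 250 + 250 + 240 + 230 + 220 + 210 + 200 + 190 + 180 + 160 + 60 = 2450 kg.
Lower bound: ⌈2450/280⌉ = 9 vans.
Also, 11 crates each exceed 140 kg, and no two of those can share a van, so at least 11 vans are needed.
A packing using 11 vans:
  van 1: 260 = 260
  van 2: 250 = 250
  van 3: 250 = 250
  van 4: 240 = 240
  van 5: 230 = 230
  van 6: 220 + 60 = 280
  van 7: 210 = 210
  van 8: 200 = 200
  van 9: 190 = 190
  van 10: 180 = 180
  van 11: 160 = 160
This matches the lower bound, so 11 is optimal.

11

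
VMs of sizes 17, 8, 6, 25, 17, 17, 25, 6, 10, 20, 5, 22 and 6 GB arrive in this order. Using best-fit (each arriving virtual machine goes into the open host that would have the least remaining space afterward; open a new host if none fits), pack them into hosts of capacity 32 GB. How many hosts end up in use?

7

  17 → host 1 (new)  [load 17/32]
  8 → host 1  [load 25/32]
  6 → host 1  [load 31/32]
  25 → host 2 (new)  [load 25/32]
  17 → host 3 (new)  [load 17/32]
  17 → host 4 (new)  [load 17/32]
  25 → host 5 (new)  [load 25/32]
  6 → host 2  [load 31/32]
  10 → host 3  [load 27/32]
  20 → host 6 (new)  [load 20/32]
  5 → host 3  [load 32/32]
  22 → host 7 (new)  [load 22/32]
  6 → host 5  [load 31/32]
7 hosts opened.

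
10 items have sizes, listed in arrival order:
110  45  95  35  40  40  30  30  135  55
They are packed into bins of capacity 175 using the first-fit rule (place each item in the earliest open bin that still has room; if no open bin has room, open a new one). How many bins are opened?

4

  110 → bin 1 (new)  [load 110/175]
  45 → bin 1  [load 155/175]
  95 → bin 2 (new)  [load 95/175]
  35 → bin 2  [load 130/175]
  40 → bin 2  [load 170/175]
  40 → bin 3 (new)  [load 40/175]
  30 → bin 3  [load 70/175]
  30 → bin 3  [load 100/175]
  135 → bin 4 (new)  [load 135/175]
  55 → bin 3  [load 155/175]
4 bins opened.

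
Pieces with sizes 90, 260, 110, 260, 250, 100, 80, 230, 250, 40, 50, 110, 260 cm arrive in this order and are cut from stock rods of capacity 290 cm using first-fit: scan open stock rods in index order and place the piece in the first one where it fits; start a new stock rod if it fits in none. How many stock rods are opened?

  90 → stock rod 1 (new)  [load 90/290]
  260 → stock rod 2 (new)  [load 260/290]
  110 → stock rod 1  [load 200/290]
  260 → stock rod 3 (new)  [load 260/290]
  250 → stock rod 4 (new)  [load 250/290]
  100 → stock rod 5 (new)  [load 100/290]
  80 → stock rod 1  [load 280/290]
  230 → stock rod 6 (new)  [load 230/290]
  250 → stock rod 7 (new)  [load 250/290]
  40 → stock rod 4  [load 290/290]
  50 → stock rod 5  [load 150/290]
  110 → stock rod 5  [load 260/290]
  260 → stock rod 8 (new)  [load 260/290]
8 stock rods opened.

8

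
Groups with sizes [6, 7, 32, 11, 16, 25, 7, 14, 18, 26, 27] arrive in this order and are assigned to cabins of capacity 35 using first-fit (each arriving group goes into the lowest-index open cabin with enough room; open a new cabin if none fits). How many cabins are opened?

  6 → cabin 1 (new)  [load 6/35]
  7 → cabin 1  [load 13/35]
  32 → cabin 2 (new)  [load 32/35]
  11 → cabin 1  [load 24/35]
  16 → cabin 3 (new)  [load 16/35]
  25 → cabin 4 (new)  [load 25/35]
  7 → cabin 1  [load 31/35]
  14 → cabin 3  [load 30/35]
  18 → cabin 5 (new)  [load 18/35]
  26 → cabin 6 (new)  [load 26/35]
  27 → cabin 7 (new)  [load 27/35]
7 cabins opened.

7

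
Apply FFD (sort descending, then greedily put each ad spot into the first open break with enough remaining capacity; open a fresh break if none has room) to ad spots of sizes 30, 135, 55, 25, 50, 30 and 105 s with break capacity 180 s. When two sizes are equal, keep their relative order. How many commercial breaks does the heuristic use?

Sorted descending: 135, 105, 55, 50, 30, 30, 25.
  135 → break 1 (new)  [load 135/180]
  105 → break 2 (new)  [load 105/180]
  55 → break 2  [load 160/180]
  50 → break 3 (new)  [load 50/180]
  30 → break 1  [load 165/180]
  30 → break 3  [load 80/180]
  25 → break 3  [load 105/180]
3 commercial breaks opened.

3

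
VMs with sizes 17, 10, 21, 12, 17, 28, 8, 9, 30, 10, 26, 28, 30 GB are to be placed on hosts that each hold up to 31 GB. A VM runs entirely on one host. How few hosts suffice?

Total = 30 + 30 + 28 + 28 + 26 + 21 + 17 + 17 + 12 + 10 + 10 + 9 + 8 = 246 GB.
Lower bound: ⌈246/31⌉ = 8 hosts.
A packing using 9 hosts:
  host 1: 30 = 30
  host 2: 30 = 30
  host 3: 28 = 28
  host 4: 28 = 28
  host 5: 26 = 26
  host 6: 21 + 10 = 31
  host 7: 17 + 12 = 29
  host 8: 17 + 10 = 27
  host 9: 9 + 8 = 17
No arrangement into 8 hosts stays within capacity, so 9 is optimal.

9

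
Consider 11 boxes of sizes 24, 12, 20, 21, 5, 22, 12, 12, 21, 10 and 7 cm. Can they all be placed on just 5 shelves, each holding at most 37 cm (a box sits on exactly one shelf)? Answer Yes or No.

Yes

A valid assignment using 5 shelves:
  shelf 1: 24 + 12 = 36
  shelf 2: 22 + 12 = 34
  shelf 3: 21 + 12 = 33
  shelf 4: 21 + 10 + 5 = 36
  shelf 5: 20 + 7 = 27
Every load is within 37 cm, so 5 shelves suffice.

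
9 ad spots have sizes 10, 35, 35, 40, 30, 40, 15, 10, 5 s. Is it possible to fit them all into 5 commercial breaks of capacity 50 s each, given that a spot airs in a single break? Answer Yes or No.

Yes

A valid assignment using 5 commercial breaks:
  break 1: 40 + 10 = 50
  break 2: 40 + 10 = 50
  break 3: 35 + 15 = 50
  break 4: 35 + 5 = 40
  break 5: 30 = 30
Every load is within 50 s, so 5 commercial breaks suffice.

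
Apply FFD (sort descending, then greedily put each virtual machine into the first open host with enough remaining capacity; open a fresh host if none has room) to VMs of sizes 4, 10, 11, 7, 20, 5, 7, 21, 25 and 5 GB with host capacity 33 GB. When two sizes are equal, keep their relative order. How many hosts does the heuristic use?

4

Sorted descending: 25, 21, 20, 11, 10, 7, 7, 5, 5, 4.
  25 → host 1 (new)  [load 25/33]
  21 → host 2 (new)  [load 21/33]
  20 → host 3 (new)  [load 20/33]
  11 → host 2  [load 32/33]
  10 → host 3  [load 30/33]
  7 → host 1  [load 32/33]
  7 → host 4 (new)  [load 7/33]
  5 → host 4  [load 12/33]
  5 → host 4  [load 17/33]
  4 → host 4  [load 21/33]
4 hosts opened.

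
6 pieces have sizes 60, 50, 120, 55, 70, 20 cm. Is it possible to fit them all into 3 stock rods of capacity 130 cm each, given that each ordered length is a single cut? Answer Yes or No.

Yes

A valid assignment using 3 stock rods:
  stock rod 1: 120 = 120
  stock rod 2: 70 + 60 = 130
  stock rod 3: 55 + 50 + 20 = 125
Every load is within 130 cm, so 3 stock rods suffice.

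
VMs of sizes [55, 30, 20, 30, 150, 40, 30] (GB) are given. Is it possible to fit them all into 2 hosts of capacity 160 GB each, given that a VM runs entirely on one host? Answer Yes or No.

No

Total = 355 GB; ⌈355/160⌉ = 3.
At least 3 hosts are required, but only 2 are allowed.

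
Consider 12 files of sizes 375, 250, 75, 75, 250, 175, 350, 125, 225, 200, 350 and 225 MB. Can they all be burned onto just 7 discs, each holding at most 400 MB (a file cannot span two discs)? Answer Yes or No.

Total = 2675 MB; ⌈2675/400⌉ = 7.
The bound of 7 does not rule out 7, but exhaustive search shows no assignment into 7 discs of capacity 400 MB exists — the minimum is 8.

No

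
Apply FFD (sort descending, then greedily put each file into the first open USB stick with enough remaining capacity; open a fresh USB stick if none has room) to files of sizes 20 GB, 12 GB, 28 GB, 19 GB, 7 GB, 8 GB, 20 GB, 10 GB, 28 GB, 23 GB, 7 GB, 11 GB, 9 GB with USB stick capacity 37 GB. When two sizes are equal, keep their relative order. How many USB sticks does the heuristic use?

Sorted descending: 28, 28, 23, 20, 20, 19, 12, 11, 10, 9, 8, 7, 7.
  28 → USB stick 1 (new)  [load 28/37]
  28 → USB stick 2 (new)  [load 28/37]
  23 → USB stick 3 (new)  [load 23/37]
  20 → USB stick 4 (new)  [load 20/37]
  20 → USB stick 5 (new)  [load 20/37]
  19 → USB stick 6 (new)  [load 19/37]
  12 → USB stick 3  [load 35/37]
  11 → USB stick 4  [load 31/37]
  10 → USB stick 5  [load 30/37]
  9 → USB stick 1  [load 37/37]
  8 → USB stick 2  [load 36/37]
  7 → USB stick 5  [load 37/37]
  7 → USB stick 6  [load 26/37]
6 USB sticks opened.

6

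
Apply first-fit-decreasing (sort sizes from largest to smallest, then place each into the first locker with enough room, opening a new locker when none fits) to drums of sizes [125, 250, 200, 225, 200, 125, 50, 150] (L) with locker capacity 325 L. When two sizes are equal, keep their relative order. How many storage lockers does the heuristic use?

Sorted descending: 250, 225, 200, 200, 150, 125, 125, 50.
  250 → locker 1 (new)  [load 250/325]
  225 → locker 2 (new)  [load 225/325]
  200 → locker 3 (new)  [load 200/325]
  200 → locker 4 (new)  [load 200/325]
  150 → locker 5 (new)  [load 150/325]
  125 → locker 3  [load 325/325]
  125 → locker 4  [load 325/325]
  50 → locker 1  [load 300/325]
5 storage lockers opened.

5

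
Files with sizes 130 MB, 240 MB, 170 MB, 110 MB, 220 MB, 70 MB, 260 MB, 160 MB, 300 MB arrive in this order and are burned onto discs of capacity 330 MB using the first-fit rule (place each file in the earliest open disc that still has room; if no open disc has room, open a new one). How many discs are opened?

6

  130 → disc 1 (new)  [load 130/330]
  240 → disc 2 (new)  [load 240/330]
  170 → disc 1  [load 300/330]
  110 → disc 3 (new)  [load 110/330]
  220 → disc 3  [load 330/330]
  70 → disc 2  [load 310/330]
  260 → disc 4 (new)  [load 260/330]
  160 → disc 5 (new)  [load 160/330]
  300 → disc 6 (new)  [load 300/330]
6 discs opened.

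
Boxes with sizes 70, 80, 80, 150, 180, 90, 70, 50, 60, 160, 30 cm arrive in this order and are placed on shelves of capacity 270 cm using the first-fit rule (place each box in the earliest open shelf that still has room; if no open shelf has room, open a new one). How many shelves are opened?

  70 → shelf 1 (new)  [load 70/270]
  80 → shelf 1  [load 150/270]
  80 → shelf 1  [load 230/270]
  150 → shelf 2 (new)  [load 150/270]
  180 → shelf 3 (new)  [load 180/270]
  90 → shelf 2  [load 240/270]
  70 → shelf 3  [load 250/270]
  50 → shelf 4 (new)  [load 50/270]
  60 → shelf 4  [load 110/270]
  160 → shelf 4  [load 270/270]
  30 → shelf 1  [load 260/270]
4 shelves opened.

4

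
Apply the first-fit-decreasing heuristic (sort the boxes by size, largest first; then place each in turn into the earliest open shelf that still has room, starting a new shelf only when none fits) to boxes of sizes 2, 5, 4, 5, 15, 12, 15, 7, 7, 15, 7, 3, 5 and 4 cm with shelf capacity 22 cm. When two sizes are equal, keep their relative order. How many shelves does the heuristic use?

5

Sorted descending: 15, 15, 15, 12, 7, 7, 7, 5, 5, 5, 4, 4, 3, 2.
  15 → shelf 1 (new)  [load 15/22]
  15 → shelf 2 (new)  [load 15/22]
  15 → shelf 3 (new)  [load 15/22]
  12 → shelf 4 (new)  [load 12/22]
  7 → shelf 1  [load 22/22]
  7 → shelf 2  [load 22/22]
  7 → shelf 3  [load 22/22]
  5 → shelf 4  [load 17/22]
  5 → shelf 4  [load 22/22]
  5 → shelf 5 (new)  [load 5/22]
  4 → shelf 5  [load 9/22]
  4 → shelf 5  [load 13/22]
  3 → shelf 5  [load 16/22]
  2 → shelf 5  [load 18/22]
5 shelves opened.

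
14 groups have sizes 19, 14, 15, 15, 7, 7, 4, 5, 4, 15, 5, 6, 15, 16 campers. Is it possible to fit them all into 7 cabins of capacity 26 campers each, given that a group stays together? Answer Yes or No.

Yes

A valid assignment using 7 cabins:
  cabin 1: 19 + 7 = 26
  cabin 2: 16 + 7 = 23
  cabin 3: 15 + 6 + 5 = 26
  cabin 4: 15 + 5 + 4 = 24
  cabin 5: 15 + 4 = 19
  cabin 6: 15 = 15
  cabin 7: 14 = 14
Every load is within 26 campers, so 7 cabins suffice.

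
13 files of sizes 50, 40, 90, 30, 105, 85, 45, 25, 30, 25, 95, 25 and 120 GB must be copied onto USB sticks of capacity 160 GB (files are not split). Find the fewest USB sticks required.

Total = 120 + 105 + 95 + 90 + 85 + 50 + 45 + 40 + 30 + 30 + 25 + 25 + 25 = 765 GB.
Lower bound: ⌈765/160⌉ = 5 USB sticks.
A packing using 5 USB sticks:
  USB stick 1: 120 + 40 = 160
  USB stick 2: 105 + 50 = 155
  USB stick 3: 95 + 45 = 140
  USB stick 4: 90 + 30 + 30 = 150
  USB stick 5: 85 + 25 + 25 + 25 = 160
This matches the lower bound, so 5 is optimal.

5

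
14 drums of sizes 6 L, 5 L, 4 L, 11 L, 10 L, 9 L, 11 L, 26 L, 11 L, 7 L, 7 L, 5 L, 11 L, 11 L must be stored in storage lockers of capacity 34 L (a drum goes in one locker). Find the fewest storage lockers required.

4

Total = 26 + 11 + 11 + 11 + 11 + 11 + 10 + 9 + 7 + 7 + 6 + 5 + 5 + 4 = 134 L.
Lower bound: ⌈134/34⌉ = 4 storage lockers.
A packing using 4 storage lockers:
  locker 1: 26 + 7 = 33
  locker 2: 11 + 11 + 11 = 33
  locker 3: 11 + 11 + 7 + 5 = 34
  locker 4: 10 + 9 + 6 + 5 + 4 = 34
This matches the lower bound, so 4 is optimal.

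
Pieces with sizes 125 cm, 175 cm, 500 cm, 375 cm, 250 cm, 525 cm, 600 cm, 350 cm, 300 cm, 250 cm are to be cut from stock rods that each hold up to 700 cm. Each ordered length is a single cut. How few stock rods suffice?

6

Total = 600 + 525 + 500 + 375 + 350 + 300 + 250 + 250 + 175 + 125 = 3450 cm.
Lower bound: ⌈3450/700⌉ = 5 stock rods.
A packing using 6 stock rods:
  stock rod 1: 600 = 600
  stock rod 2: 525 + 175 = 700
  stock rod 3: 500 + 125 = 625
  stock rod 4: 375 + 300 = 675
  stock rod 5: 350 + 250 = 600
  stock rod 6: 250 = 250
No arrangement into 5 stock rods stays within capacity, so 6 is optimal.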